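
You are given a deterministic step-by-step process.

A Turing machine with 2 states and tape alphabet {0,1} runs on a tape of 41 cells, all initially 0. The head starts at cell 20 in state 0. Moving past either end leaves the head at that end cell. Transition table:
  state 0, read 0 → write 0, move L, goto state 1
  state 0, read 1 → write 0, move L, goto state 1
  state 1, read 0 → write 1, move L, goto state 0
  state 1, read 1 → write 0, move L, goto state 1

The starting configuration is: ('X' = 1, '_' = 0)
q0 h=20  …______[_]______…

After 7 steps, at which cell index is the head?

k=0  q0 h=20  …______[_]______…
k=1  q1 h=19  …______[_]______…
k=2  q0 h=18  …______[_]X_____…
k=3  q1 h=17  …______[_]_X____…
k=4  q0 h=16  …______[_]X_X___…
k=5  q1 h=15  …______[_]_X_X__…
k=6  q0 h=14  …______[_]X_X_X_…
k=7  q1 h=13  …______[_]_X_X_X…

13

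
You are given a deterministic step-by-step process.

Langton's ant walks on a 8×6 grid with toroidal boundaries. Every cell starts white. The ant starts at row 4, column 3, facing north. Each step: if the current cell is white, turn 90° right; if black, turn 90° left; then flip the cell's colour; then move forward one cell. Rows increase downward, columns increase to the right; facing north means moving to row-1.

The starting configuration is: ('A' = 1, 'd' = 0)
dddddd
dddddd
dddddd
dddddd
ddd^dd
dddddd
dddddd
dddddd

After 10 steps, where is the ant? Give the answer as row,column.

5,2

t=0: dddddd
dddddd
dddddd
dddddd
ddd^dd
dddddd
dddddd
dddddd
t=1: dddddd
dddddd
dddddd
dddddd
dddA>d
dddddd
dddddd
dddddd
t=2: dddddd
dddddd
dddddd
dddddd
dddAAd
ddddvd
dddddd
dddddd
t=3: dddddd
dddddd
dddddd
dddddd
dddAAd
ddd<Ad
dddddd
dddddd
t=4: dddddd
dddddd
dddddd
dddddd
ddd^Ad
dddAAd
dddddd
dddddd
t=5: dddddd
dddddd
dddddd
dddddd
dd<dAd
dddAAd
dddddd
dddddd
t=6: dddddd
dddddd
dddddd
dd^ddd
ddAdAd
dddAAd
dddddd
dddddd
t=7: dddddd
dddddd
dddddd
ddA>dd
ddAdAd
dddAAd
dddddd
dddddd
t=8: dddddd
dddddd
dddddd
ddAAdd
ddAvAd
dddAAd
dddddd
dddddd
t=9: dddddd
dddddd
dddddd
ddAAdd
dd<AAd
dddAAd
dddddd
dddddd
t=10: dddddd
dddddd
dddddd
ddAAdd
dddAAd
ddvAAd
dddddd
dddddd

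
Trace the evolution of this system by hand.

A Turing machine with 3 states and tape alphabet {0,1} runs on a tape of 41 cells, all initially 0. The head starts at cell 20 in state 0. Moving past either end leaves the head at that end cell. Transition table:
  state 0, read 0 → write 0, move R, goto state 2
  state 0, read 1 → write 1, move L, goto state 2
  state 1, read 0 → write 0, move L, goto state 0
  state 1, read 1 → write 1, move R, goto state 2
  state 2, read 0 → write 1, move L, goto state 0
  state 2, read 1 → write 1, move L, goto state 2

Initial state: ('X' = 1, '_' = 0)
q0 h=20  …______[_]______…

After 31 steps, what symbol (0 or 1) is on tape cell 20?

1

step 0: q0 h=20  …______[_]______…
step 1: q2 h=21  …______[_]______…
step 2: q0 h=20  …______[_]X_____…
step 3: q2 h=21  …______[X]______…
step 4: q2 h=20  …______[_]X_____…
step 5: q0 h=19  …______[_]XX____…
step 6: q2 h=20  …______[X]X_____…
step 7: q2 h=19  …______[_]XX____…
step 8: q0 h=18  …______[_]XXX___…
step 9: q2 h=19  …______[X]XX____…
step 10: q2 h=18  …______[_]XXX___…
step 11: q0 h=17  …______[_]XXXX__…
step 12: q2 h=18  …______[X]XXX___…
step 13: q2 h=17  …______[_]XXXX__…
step 14: q0 h=16  …______[_]XXXXX_…
step 15: q2 h=17  …______[X]XXXX__…
step 16: q2 h=16  …______[_]XXXXX_…
step 17: q0 h=15  …______[_]XXXXXX…
step 18: q2 h=16  …______[X]XXXXX_…
step 19: q2 h=15  …______[_]XXXXXX…
step 20: q0 h=14  …______[_]XXXXXX…
step 21: q2 h=15  …______[X]XXXXXX…
step 22: q2 h=14  …______[_]XXXXXX…
step 23: q0 h=13  …______[_]XXXXXX…
step 24: q2 h=14  …______[X]XXXXXX…
step 25: q2 h=13  …______[_]XXXXXX…
step 26: q0 h=12  …______[_]XXXXXX…
step 27: q2 h=13  …______[X]XXXXXX…
step 28: q2 h=12  …______[_]XXXXXX…
step 29: q0 h=11  …______[_]XXXXXX…
step 30: q2 h=12  …______[X]XXXXXX…
step 31: q2 h=11  …______[_]XXXXXX…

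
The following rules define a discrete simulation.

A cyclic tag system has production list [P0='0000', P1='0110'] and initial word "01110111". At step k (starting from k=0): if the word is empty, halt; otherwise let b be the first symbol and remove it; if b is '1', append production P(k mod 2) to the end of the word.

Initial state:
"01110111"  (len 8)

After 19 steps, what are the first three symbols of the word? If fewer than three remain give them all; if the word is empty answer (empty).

001

gen 0: "01110111"  (len 8)
gen 1: "1110111"  (len 7)
gen 2: "1101110110"  (len 10)
gen 3: "1011101100000"  (len 13)
gen 4: "0111011000000110"  (len 16)
gen 5: "111011000000110"  (len 15)
gen 6: "110110000001100110"  (len 18)
gen 7: "101100000011001100000"  (len 21)
gen 8: "011000000110011000000110"  (len 24)
gen 9: "11000000110011000000110"  (len 23)
gen 10: "10000001100110000001100110"  (len 26)
gen 11: "00000011001100000011001100000"  (len 29)
gen 12: "0000011001100000011001100000"  (len 28)
gen 13: "000011001100000011001100000"  (len 27)
gen 14: "00011001100000011001100000"  (len 26)
gen 15: "0011001100000011001100000"  (len 25)
gen 16: "011001100000011001100000"  (len 24)
gen 17: "11001100000011001100000"  (len 23)
gen 18: "10011000000110011000000110"  (len 26)
gen 19: "00110000001100110000001100000"  (len 29)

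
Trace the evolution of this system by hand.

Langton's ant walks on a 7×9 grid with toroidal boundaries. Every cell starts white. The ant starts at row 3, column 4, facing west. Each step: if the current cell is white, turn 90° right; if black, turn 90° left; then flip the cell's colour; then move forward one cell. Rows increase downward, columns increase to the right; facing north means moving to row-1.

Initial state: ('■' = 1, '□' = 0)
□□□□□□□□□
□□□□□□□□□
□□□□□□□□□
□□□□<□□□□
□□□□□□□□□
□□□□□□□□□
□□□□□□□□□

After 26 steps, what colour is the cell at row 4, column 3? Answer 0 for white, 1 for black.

1

[0] □□□□□□□□□
□□□□□□□□□
□□□□□□□□□
□□□□<□□□□
□□□□□□□□□
□□□□□□□□□
□□□□□□□□□
[1] □□□□□□□□□
□□□□□□□□□
□□□□^□□□□
□□□□■□□□□
□□□□□□□□□
□□□□□□□□□
□□□□□□□□□
[2] □□□□□□□□□
□□□□□□□□□
□□□□■>□□□
□□□□■□□□□
□□□□□□□□□
□□□□□□□□□
□□□□□□□□□
[3] □□□□□□□□□
□□□□□□□□□
□□□□■■□□□
□□□□■v□□□
□□□□□□□□□
□□□□□□□□□
□□□□□□□□□
[4] □□□□□□□□□
□□□□□□□□□
□□□□■■□□□
□□□□<■□□□
□□□□□□□□□
□□□□□□□□□
□□□□□□□□□
[5] □□□□□□□□□
□□□□□□□□□
□□□□■■□□□
□□□□□■□□□
□□□□v□□□□
□□□□□□□□□
□□□□□□□□□
[6] □□□□□□□□□
□□□□□□□□□
□□□□■■□□□
□□□□□■□□□
□□□<■□□□□
□□□□□□□□□
□□□□□□□□□
[7] □□□□□□□□□
□□□□□□□□□
□□□□■■□□□
□□□^□■□□□
□□□■■□□□□
□□□□□□□□□
□□□□□□□□□
[8] □□□□□□□□□
□□□□□□□□□
□□□□■■□□□
□□□■>■□□□
□□□■■□□□□
□□□□□□□□□
□□□□□□□□□
[9] □□□□□□□□□
□□□□□□□□□
□□□□■■□□□
□□□■■■□□□
□□□■v□□□□
□□□□□□□□□
□□□□□□□□□
[10] □□□□□□□□□
□□□□□□□□□
□□□□■■□□□
□□□■■■□□□
□□□■□>□□□
□□□□□□□□□
□□□□□□□□□
[11] □□□□□□□□□
□□□□□□□□□
□□□□■■□□□
□□□■■■□□□
□□□■□■□□□
□□□□□v□□□
□□□□□□□□□
[12] □□□□□□□□□
□□□□□□□□□
□□□□■■□□□
□□□■■■□□□
□□□■□■□□□
□□□□<■□□□
□□□□□□□□□
[13] □□□□□□□□□
□□□□□□□□□
□□□□■■□□□
□□□■■■□□□
□□□■^■□□□
□□□□■■□□□
□□□□□□□□□
[14] □□□□□□□□□
□□□□□□□□□
□□□□■■□□□
□□□■■■□□□
□□□■■>□□□
□□□□■■□□□
□□□□□□□□□
[15] □□□□□□□□□
□□□□□□□□□
□□□□■■□□□
□□□■■^□□□
□□□■■□□□□
□□□□■■□□□
□□□□□□□□□
[16] □□□□□□□□□
□□□□□□□□□
□□□□■■□□□
□□□■<□□□□
□□□■■□□□□
□□□□■■□□□
□□□□□□□□□
[17] □□□□□□□□□
□□□□□□□□□
□□□□■■□□□
□□□■□□□□□
□□□■v□□□□
□□□□■■□□□
□□□□□□□□□
[18] □□□□□□□□□
□□□□□□□□□
□□□□■■□□□
□□□■□□□□□
□□□■□>□□□
□□□□■■□□□
□□□□□□□□□
[19] □□□□□□□□□
□□□□□□□□□
□□□□■■□□□
□□□■□□□□□
□□□■□■□□□
□□□□■v□□□
□□□□□□□□□
[20] □□□□□□□□□
□□□□□□□□□
□□□□■■□□□
□□□■□□□□□
□□□■□■□□□
□□□□■□>□□
□□□□□□□□□
[21] □□□□□□□□□
□□□□□□□□□
□□□□■■□□□
□□□■□□□□□
□□□■□■□□□
□□□□■□■□□
□□□□□□v□□
[22] □□□□□□□□□
□□□□□□□□□
□□□□■■□□□
□□□■□□□□□
□□□■□■□□□
□□□□■□■□□
□□□□□<■□□
[23] □□□□□□□□□
□□□□□□□□□
□□□□■■□□□
□□□■□□□□□
□□□■□■□□□
□□□□■^■□□
□□□□□■■□□
[24] □□□□□□□□□
□□□□□□□□□
□□□□■■□□□
□□□■□□□□□
□□□■□■□□□
□□□□■■>□□
□□□□□■■□□
[25] □□□□□□□□□
□□□□□□□□□
□□□□■■□□□
□□□■□□□□□
□□□■□■^□□
□□□□■■□□□
□□□□□■■□□
[26] □□□□□□□□□
□□□□□□□□□
□□□□■■□□□
□□□■□□□□□
□□□■□■■>□
□□□□■■□□□
□□□□□■■□□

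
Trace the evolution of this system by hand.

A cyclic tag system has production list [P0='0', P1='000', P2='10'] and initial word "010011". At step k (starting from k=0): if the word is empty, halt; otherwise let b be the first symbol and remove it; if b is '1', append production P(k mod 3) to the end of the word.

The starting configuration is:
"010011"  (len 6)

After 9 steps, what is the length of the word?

5

[0] "010011"  (len 6)
[1] "10011"  (len 5)
[2] "0011000"  (len 7)
[3] "011000"  (len 6)
[4] "11000"  (len 5)
[5] "1000000"  (len 7)
[6] "00000010"  (len 8)
[7] "0000010"  (len 7)
[8] "000010"  (len 6)
[9] "00010"  (len 5)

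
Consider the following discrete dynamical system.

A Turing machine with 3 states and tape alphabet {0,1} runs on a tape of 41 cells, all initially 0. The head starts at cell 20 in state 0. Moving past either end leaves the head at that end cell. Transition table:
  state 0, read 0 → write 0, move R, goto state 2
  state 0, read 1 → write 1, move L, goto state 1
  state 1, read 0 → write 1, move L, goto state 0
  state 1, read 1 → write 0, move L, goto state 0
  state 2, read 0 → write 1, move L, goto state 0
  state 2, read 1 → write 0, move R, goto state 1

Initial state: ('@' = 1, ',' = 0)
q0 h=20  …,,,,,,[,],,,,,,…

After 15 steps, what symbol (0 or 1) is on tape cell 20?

t=0: q0 h=20  …,,,,,,[,],,,,,,…
t=1: q2 h=21  …,,,,,,[,],,,,,,…
t=2: q0 h=20  …,,,,,,[,]@,,,,,…
t=3: q2 h=21  …,,,,,,[@],,,,,,…
t=4: q1 h=22  …,,,,,,[,],,,,,,…
t=5: q0 h=21  …,,,,,,[,]@,,,,,…
t=6: q2 h=22  …,,,,,,[@],,,,,,…
t=7: q1 h=23  …,,,,,,[,],,,,,,…
t=8: q0 h=22  …,,,,,,[,]@,,,,,…
t=9: q2 h=23  …,,,,,,[@],,,,,,…
t=10: q1 h=24  …,,,,,,[,],,,,,,…
t=11: q0 h=23  …,,,,,,[,]@,,,,,…
t=12: q2 h=24  …,,,,,,[@],,,,,,…
t=13: q1 h=25  …,,,,,,[,],,,,,,…
t=14: q0 h=24  …,,,,,,[,]@,,,,,…
t=15: q2 h=25  …,,,,,,[@],,,,,,…

0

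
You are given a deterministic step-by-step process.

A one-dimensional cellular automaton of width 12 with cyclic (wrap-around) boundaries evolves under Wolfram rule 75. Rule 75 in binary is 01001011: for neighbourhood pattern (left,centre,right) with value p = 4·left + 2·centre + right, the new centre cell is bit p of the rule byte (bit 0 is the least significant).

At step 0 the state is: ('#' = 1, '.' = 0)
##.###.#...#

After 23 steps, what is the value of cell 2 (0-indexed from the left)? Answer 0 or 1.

t=0: ##.###.#...#
t=1: .#.#.#...###
t=2: .......###.#
t=3: .#######.#..
t=4: ##.....#...#
t=5: .#.####..###
t=6: ...#..#.##.#
t=7: .##..#..##..
t=8: ###.#..###.#
t=9: ..#...##.#.#
t=10: .#..####....
t=11: #..##..#.###
t=12: #.###.#..#..
t=13: ..#.#...#..#
t=14: .#....##..#.
t=15: #..#####.#..
t=16: ..##...#...#
t=17: .###.##..##.
t=18: ##.#.##.###.
t=19: ##...##.#.#.
t=20: ##.####.....
t=21: ##.#..#.####
t=22: .#...#..#...
t=23: #..##..#..##

0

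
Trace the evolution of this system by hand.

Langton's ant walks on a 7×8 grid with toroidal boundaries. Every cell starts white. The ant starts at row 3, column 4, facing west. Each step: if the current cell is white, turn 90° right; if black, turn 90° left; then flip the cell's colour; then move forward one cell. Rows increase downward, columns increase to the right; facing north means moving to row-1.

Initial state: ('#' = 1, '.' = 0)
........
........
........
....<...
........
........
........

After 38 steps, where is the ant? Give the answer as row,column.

k=0  ........
........
........
....<...
........
........
........
k=1  ........
........
....^...
....#...
........
........
........
k=2  ........
........
....#>..
....#...
........
........
........
k=3  ........
........
....##..
....#v..
........
........
........
k=4  ........
........
....##..
....<#..
........
........
........
k=5  ........
........
....##..
.....#..
....v...
........
........
k=6  ........
........
....##..
.....#..
...<#...
........
........
k=7  ........
........
....##..
...^.#..
...##...
........
........
k=8  ........
........
....##..
...#>#..
...##...
........
........
k=9  ........
........
....##..
...###..
...#v...
........
........
k=10  ........
........
....##..
...###..
...#.>..
........
........
k=11  ........
........
....##..
...###..
...#.#..
.....v..
........
k=12  ........
........
....##..
...###..
...#.#..
....<#..
........
k=13  ........
........
....##..
...###..
...#^#..
....##..
........
k=14  ........
........
....##..
...###..
...##>..
....##..
........
k=15  ........
........
....##..
...##^..
...##...
....##..
........
k=16  ........
........
....##..
...#<...
...##...
....##..
........
k=17  ........
........
....##..
...#....
...#v...
....##..
........
k=18  ........
........
....##..
...#....
...#.>..
....##..
........
k=19  ........
........
....##..
...#....
...#.#..
....#v..
........
k=20  ........
........
....##..
...#....
...#.#..
....#.>.
........
k=21  ........
........
....##..
...#....
...#.#..
....#.#.
......v.
k=22  ........
........
....##..
...#....
...#.#..
....#.#.
.....<#.
k=23  ........
........
....##..
...#....
...#.#..
....#^#.
.....##.
k=24  ........
........
....##..
...#....
...#.#..
....##>.
.....##.
k=25  ........
........
....##..
...#....
...#.#^.
....##..
.....##.
k=26  ........
........
....##..
...#....
...#.##>
....##..
.....##.
k=27  ........
........
....##..
...#....
...#.###
....##.v
.....##.
k=28  ........
........
....##..
...#....
...#.###
....##<#
.....##.
k=29  ........
........
....##..
...#....
...#.#^#
....####
.....##.
k=30  ........
........
....##..
...#....
...#.<.#
....####
.....##.
k=31  ........
........
....##..
...#....
...#...#
....#v##
.....##.
k=32  ........
........
....##..
...#....
...#...#
....#.>#
.....##.
k=33  ........
........
....##..
...#....
...#..^#
....#..#
.....##.
k=34  ........
........
....##..
...#....
...#..#>
....#..#
.....##.
k=35  ........
........
....##..
...#...^
...#..#.
....#..#
.....##.
k=36  ........
........
....##..
>..#...#
...#..#.
....#..#
.....##.
k=37  ........
........
....##..
#..#...#
v..#..#.
....#..#
.....##.
k=38  ........
........
....##..
#..#...#
#..#..#<
....#..#
.....##.

4,7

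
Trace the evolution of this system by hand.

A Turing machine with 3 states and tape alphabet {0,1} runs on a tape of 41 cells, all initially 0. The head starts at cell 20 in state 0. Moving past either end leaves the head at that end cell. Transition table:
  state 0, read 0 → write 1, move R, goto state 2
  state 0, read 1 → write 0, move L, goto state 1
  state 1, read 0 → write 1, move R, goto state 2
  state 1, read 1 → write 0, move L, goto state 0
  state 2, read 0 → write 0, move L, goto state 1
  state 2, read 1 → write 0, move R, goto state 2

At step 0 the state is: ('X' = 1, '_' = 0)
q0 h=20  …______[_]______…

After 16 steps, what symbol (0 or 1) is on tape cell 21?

step 0: q0 h=20  …______[_]______…
step 1: q2 h=21  …_____X[_]______…
step 2: q1 h=20  …______[X]______…
step 3: q0 h=19  …______[_]______…
step 4: q2 h=20  …_____X[_]______…
step 5: q1 h=19  …______[X]______…
step 6: q0 h=18  …______[_]______…
step 7: q2 h=19  …_____X[_]______…
step 8: q1 h=18  …______[X]______…
step 9: q0 h=17  …______[_]______…
step 10: q2 h=18  …_____X[_]______…
step 11: q1 h=17  …______[X]______…
step 12: q0 h=16  …______[_]______…
step 13: q2 h=17  …_____X[_]______…
step 14: q1 h=16  …______[X]______…
step 15: q0 h=15  …______[_]______…
step 16: q2 h=16  …_____X[_]______…

0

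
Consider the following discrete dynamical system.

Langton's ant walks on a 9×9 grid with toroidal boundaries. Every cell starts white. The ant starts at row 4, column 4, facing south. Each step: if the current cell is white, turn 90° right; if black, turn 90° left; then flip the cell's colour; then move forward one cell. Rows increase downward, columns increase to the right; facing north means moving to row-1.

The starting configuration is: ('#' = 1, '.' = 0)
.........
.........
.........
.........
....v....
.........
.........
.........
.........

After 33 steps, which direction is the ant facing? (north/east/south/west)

0) .........
.........
.........
.........
....v....
.........
.........
.........
.........
1) .........
.........
.........
.........
...<#....
.........
.........
.........
.........
2) .........
.........
.........
...^.....
...##....
.........
.........
.........
.........
3) .........
.........
.........
...#>....
...##....
.........
.........
.........
.........
4) .........
.........
.........
...##....
...#v....
.........
.........
.........
.........
5) .........
.........
.........
...##....
...#.>...
.........
.........
.........
.........
6) .........
.........
.........
...##....
...#.#...
.....v...
.........
.........
.........
7) .........
.........
.........
...##....
...#.#...
....<#...
.........
.........
.........
8) .........
.........
.........
...##....
...#^#...
....##...
.........
.........
.........
9) .........
.........
.........
...##....
...##>...
....##...
.........
.........
.........
10) .........
.........
.........
...##^...
...##....
....##...
.........
.........
.........
11) .........
.........
.........
...###>..
...##....
....##...
.........
.........
.........
12) .........
.........
.........
...####..
...##.v..
....##...
.........
.........
.........
13) .........
.........
.........
...####..
...##<#..
....##...
.........
.........
.........
14) .........
.........
.........
...##^#..
...####..
....##...
.........
.........
.........
15) .........
.........
.........
...#<.#..
...####..
....##...
.........
.........
.........
16) .........
.........
.........
...#..#..
...#v##..
....##...
.........
.........
.........
17) .........
.........
.........
...#..#..
...#.>#..
....##...
.........
.........
.........
18) .........
.........
.........
...#.^#..
...#..#..
....##...
.........
.........
.........
19) .........
.........
.........
...#.#>..
...#..#..
....##...
.........
.........
.........
20) .........
.........
......^..
...#.#...
...#..#..
....##...
.........
.........
.........
21) .........
.........
......#>.
...#.#...
...#..#..
....##...
.........
.........
.........
22) .........
.........
......##.
...#.#.v.
...#..#..
....##...
.........
.........
.........
23) .........
.........
......##.
...#.#<#.
...#..#..
....##...
.........
.........
.........
24) .........
.........
......^#.
...#.###.
...#..#..
....##...
.........
.........
.........
25) .........
.........
.....<.#.
...#.###.
...#..#..
....##...
.........
.........
.........
26) .........
.....^...
.....#.#.
...#.###.
...#..#..
....##...
.........
.........
.........
27) .........
.....#>..
.....#.#.
...#.###.
...#..#..
....##...
.........
.........
.........
28) .........
.....##..
.....#v#.
...#.###.
...#..#..
....##...
.........
.........
.........
29) .........
.....##..
.....<##.
...#.###.
...#..#..
....##...
.........
.........
.........
30) .........
.....##..
......##.
...#.v##.
...#..#..
....##...
.........
.........
.........
31) .........
.....##..
......##.
...#..>#.
...#..#..
....##...
.........
.........
.........
32) .........
.....##..
......^#.
...#...#.
...#..#..
....##...
.........
.........
.........
33) .........
.....##..
.....<.#.
...#...#.
...#..#..
....##...
.........
.........
.........

west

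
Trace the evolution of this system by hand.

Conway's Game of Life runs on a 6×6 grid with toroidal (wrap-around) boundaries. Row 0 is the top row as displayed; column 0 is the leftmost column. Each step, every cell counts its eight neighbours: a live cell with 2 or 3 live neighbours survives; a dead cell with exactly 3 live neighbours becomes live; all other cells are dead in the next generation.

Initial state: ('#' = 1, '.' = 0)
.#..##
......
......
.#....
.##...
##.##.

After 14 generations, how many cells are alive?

step 0: .#..##
......
......
.#....
.##...
##.##.
step 1: .#####
......
......
.##...
...#..
...##.
step 2: ..#..#
..###.
......
..#...
...##.
.....#
step 3: ..#..#
..###.
..#...
...#..
...##.
...#.#
step 4: ..#..#
.##.#.
..#.#.
..###.
..##..
..##.#
step 5: #....#
.##.##
....##
.#..#.
.#....
.#....
step 6: ..#.##
.#.#..
.##...
#...##
###...
.#....
step 7: #####.
##.##.
.#####
...#.#
..#...
...#.#
step 8: ......
......
.#....
##...#
..##..
#....#
step 9: ......
......
.#....
##....
..#.#.
......
step 10: ......
......
##....
###...
.#....
......
step 11: ......
......
#.#...
..#...
###...
......
step 12: ......
......
.#....
#.##..
.##...
.#....
step 13: ......
......
.##...
#..#..
#..#..
.##...
step 14: ......
......
.##...
#..#..
#..#..
.##...

8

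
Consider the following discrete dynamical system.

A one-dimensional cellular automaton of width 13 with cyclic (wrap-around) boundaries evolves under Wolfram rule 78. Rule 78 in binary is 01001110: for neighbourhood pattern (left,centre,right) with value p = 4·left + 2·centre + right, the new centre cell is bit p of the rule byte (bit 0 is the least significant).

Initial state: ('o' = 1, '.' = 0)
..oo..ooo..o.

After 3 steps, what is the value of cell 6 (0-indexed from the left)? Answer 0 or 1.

t=0: ..oo..ooo..o.
t=1: .ooo.oo.o.oo.
t=2: oo.o.oo.o.oo.
t=3: oo.o.oo.o.oo.

1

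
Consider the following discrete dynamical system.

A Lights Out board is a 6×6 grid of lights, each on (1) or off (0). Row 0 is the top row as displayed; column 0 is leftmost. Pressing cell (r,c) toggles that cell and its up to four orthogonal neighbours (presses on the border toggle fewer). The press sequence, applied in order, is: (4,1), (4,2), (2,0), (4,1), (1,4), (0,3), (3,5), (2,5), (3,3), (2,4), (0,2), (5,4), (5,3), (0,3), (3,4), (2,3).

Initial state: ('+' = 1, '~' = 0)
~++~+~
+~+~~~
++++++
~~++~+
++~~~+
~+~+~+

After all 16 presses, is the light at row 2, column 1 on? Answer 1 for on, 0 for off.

0

[0] ~++~+~
+~+~~~
++++++
~~++~+
++~~~+
~+~+~+
[1] ~++~+~
+~+~~~
++++++
~+++~+
~~+~~+
~~~+~+
[2] ~++~+~
+~+~~~
++++++
~+~+~+
~+~+~+
~~++~+
[3] ~++~+~
~~+~~~
~~++++
++~+~+
~+~+~+
~~++~+
[4] ~++~+~
~~+~~~
~~++++
+~~+~+
+~++~+
~+++~+
[5] ~++~~~
~~++++
~~++~+
+~~+~+
+~++~+
~+++~+
[6] ~+~++~
~~+~++
~~++~+
+~~+~+
+~++~+
~+++~+
[7] ~+~++~
~~+~++
~~++~~
+~~++~
+~++~~
~+++~+
[8] ~+~++~
~~+~+~
~~++++
+~~+++
+~++~~
~+++~+
[9] ~+~++~
~~+~+~
~~+~++
+~+~~+
+~+~~~
~+++~+
[10] ~+~++~
~~+~~~
~~++~~
+~+~++
+~+~~~
~+++~+
[11] ~~+~+~
~~~~~~
~~++~~
+~+~++
+~+~~~
~+++~+
[12] ~~+~+~
~~~~~~
~~++~~
+~+~++
+~+~+~
~++~+~
[13] ~~+~+~
~~~~~~
~~++~~
+~+~++
+~+++~
~+~+~~
[14] ~~~+~~
~~~+~~
~~++~~
+~+~++
+~+++~
~+~+~~
[15] ~~~+~~
~~~+~~
~~+++~
+~++~~
+~++~~
~+~+~~
[16] ~~~+~~
~~~~~~
~~~~~~
+~+~~~
+~++~~
~+~+~~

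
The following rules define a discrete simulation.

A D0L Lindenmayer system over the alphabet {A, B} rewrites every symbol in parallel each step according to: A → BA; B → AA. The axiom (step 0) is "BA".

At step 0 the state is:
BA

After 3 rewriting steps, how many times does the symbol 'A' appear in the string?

11

k=0  BA
k=1  AABA
k=2  BABAAABA
k=3  AABAAABABABAAABA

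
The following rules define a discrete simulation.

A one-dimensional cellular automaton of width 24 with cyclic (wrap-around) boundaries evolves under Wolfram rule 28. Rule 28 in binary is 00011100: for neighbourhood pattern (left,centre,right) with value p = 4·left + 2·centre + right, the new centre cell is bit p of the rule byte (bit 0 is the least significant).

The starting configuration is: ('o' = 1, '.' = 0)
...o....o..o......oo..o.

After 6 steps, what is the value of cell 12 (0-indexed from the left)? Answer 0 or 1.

0

step 0: ...o....o..o......oo..o.
step 1: ...oo...oo.oo.....o.o.oo
step 2: o..o.o..o..o.o....o.o.o.
step 3: oo.o.oo.oo.o.oo...o.o.o.
step 4: o..o.o..o..o.o.o..o.o.o.
step 5: oo.o.oo.oo.o.o.oo.o.o.o.
step 6: o..o.o..o..o.o.o..o.o.o.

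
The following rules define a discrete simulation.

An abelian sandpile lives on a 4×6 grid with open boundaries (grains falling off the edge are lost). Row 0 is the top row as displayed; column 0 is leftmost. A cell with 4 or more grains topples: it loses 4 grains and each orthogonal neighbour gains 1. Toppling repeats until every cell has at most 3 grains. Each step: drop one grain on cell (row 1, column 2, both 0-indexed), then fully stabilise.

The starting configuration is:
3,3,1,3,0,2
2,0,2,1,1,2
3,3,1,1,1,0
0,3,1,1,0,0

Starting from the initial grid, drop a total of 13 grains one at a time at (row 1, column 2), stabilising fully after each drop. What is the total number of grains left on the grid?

39

k=0  3,3,1,3,0,2
2,0,2,1,1,2
3,3,1,1,1,0
0,3,1,1,0,0
k=1  3,3,1,3,0,2
2,0,3,1,1,2
3,3,1,1,1,0
0,3,1,1,0,0
k=2  3,3,2,3,0,2
2,1,0,2,1,2
3,3,2,1,1,0
0,3,1,1,0,0
k=3  3,3,2,3,0,2
2,1,1,2,1,2
3,3,2,1,1,0
0,3,1,1,0,0
k=4  3,3,2,3,0,2
2,1,2,2,1,2
3,3,2,1,1,0
0,3,1,1,0,0
k=5  3,3,2,3,0,2
2,1,3,2,1,2
3,3,2,1,1,0
0,3,1,1,0,0
k=6  3,3,3,3,0,2
2,2,0,3,1,2
3,3,3,1,1,0
0,3,1,1,0,0
k=7  3,3,3,3,0,2
2,2,1,3,1,2
3,3,3,1,1,0
0,3,1,1,0,0
k=8  3,3,3,3,0,2
2,2,2,3,1,2
3,3,3,1,1,0
0,3,1,1,0,0
k=9  3,3,3,3,0,2
2,2,3,3,1,2
3,3,3,1,1,0
0,3,1,1,0,0
k=10  1,2,3,1,1,2
1,3,0,2,2,2
1,3,2,3,1,0
2,0,3,1,0,0
k=11  1,2,3,1,1,2
1,3,1,2,2,2
1,3,2,3,1,0
2,0,3,1,0,0
k=12  1,2,3,1,1,2
1,3,2,2,2,2
1,3,2,3,1,0
2,0,3,1,0,0
k=13  1,2,3,1,1,2
1,3,3,2,2,2
1,3,2,3,1,0
2,0,3,1,0,0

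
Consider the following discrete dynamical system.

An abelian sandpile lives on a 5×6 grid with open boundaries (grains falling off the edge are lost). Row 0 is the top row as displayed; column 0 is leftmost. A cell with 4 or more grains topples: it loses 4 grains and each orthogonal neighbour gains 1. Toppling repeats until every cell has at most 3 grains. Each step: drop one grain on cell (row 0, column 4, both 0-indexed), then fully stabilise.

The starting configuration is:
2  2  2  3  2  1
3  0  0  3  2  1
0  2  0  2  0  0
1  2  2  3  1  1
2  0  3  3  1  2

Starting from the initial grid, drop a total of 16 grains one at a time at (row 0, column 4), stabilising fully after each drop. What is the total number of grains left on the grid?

0) 2  2  2  3  2  1
3  0  0  3  2  1
0  2  0  2  0  0
1  2  2  3  1  1
2  0  3  3  1  2
1) 2  2  2  3  3  1
3  0  0  3  2  1
0  2  0  2  0  0
1  2  2  3  1  1
2  0  3  3  1  2
2) 2  2  3  1  2  2
3  0  1  1  0  2
0  2  0  3  1  0
1  2  2  3  1  1
2  0  3  3  1  2
3) 2  2  3  1  3  2
3  0  1  1  0  2
0  2  0  3  1  0
1  2  2  3  1  1
2  0  3  3  1  2
4) 2  2  3  2  0  3
3  0  1  1  1  2
0  2  0  3  1  0
1  2  2  3  1  1
2  0  3  3  1  2
5) 2  2  3  2  1  3
3  0  1  1  1  2
0  2  0  3  1  0
1  2  2  3  1  1
2  0  3  3  1  2
6) 2  2  3  2  2  3
3  0  1  1  1  2
0  2  0  3  1  0
1  2  2  3  1  1
2  0  3  3  1  2
7) 2  2  3  2  3  3
3  0  1  1  1  2
0  2  0  3  1  0
1  2  2  3  1  1
2  0  3  3  1  2
8) 2  2  3  3  1  0
3  0  1  1  2  3
0  2  0  3  1  0
1  2  2  3  1  1
2  0  3  3  1  2
9) 2  2  3  3  2  0
3  0  1  1  2  3
0  2  0  3  1  0
1  2  2  3  1  1
2  0  3  3  1  2
10) 2  2  3  3  3  0
3  0  1  1  2  3
0  2  0  3  1  0
1  2  2  3  1  1
2  0  3  3  1  2
11) 2  3  0  1  1  1
3  0  2  2  3  3
0  2  0  3  1  0
1  2  2  3  1  1
2  0  3  3  1  2
12) 2  3  0  1  2  1
3  0  2  2  3  3
0  2  0  3  1  0
1  2  2  3  1  1
2  0  3  3  1  2
13) 2  3  0  1  3  1
3  0  2  2  3  3
0  2  0  3  1  0
1  2  2  3  1  1
2  0  3  3  1  2
14) 2  3  0  2  1  3
3  0  2  3  1  0
0  2  0  3  2  1
1  2  2  3  1  1
2  0  3  3  1  2
15) 2  3  0  2  2  3
3  0  2  3  1  0
0  2  0  3  2  1
1  2  2  3  1  1
2  0  3  3  1  2
16) 2  3  0  2  3  3
3  0  2  3  1  0
0  2  0  3  2  1
1  2  2  3  1  1
2  0  3  3  1  2

51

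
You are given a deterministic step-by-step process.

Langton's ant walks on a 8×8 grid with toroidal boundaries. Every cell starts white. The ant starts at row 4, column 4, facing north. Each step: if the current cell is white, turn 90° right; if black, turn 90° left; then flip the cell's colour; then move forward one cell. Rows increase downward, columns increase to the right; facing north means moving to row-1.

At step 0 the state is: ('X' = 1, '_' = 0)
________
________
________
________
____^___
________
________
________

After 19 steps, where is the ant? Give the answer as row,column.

5,2

t=0: ________
________
________
________
____^___
________
________
________
t=1: ________
________
________
________
____X>__
________
________
________
t=2: ________
________
________
________
____XX__
_____v__
________
________
t=3: ________
________
________
________
____XX__
____<X__
________
________
t=4: ________
________
________
________
____^X__
____XX__
________
________
t=5: ________
________
________
________
___<_X__
____XX__
________
________
t=6: ________
________
________
___^____
___X_X__
____XX__
________
________
t=7: ________
________
________
___X>___
___X_X__
____XX__
________
________
t=8: ________
________
________
___XX___
___XvX__
____XX__
________
________
t=9: ________
________
________
___XX___
___<XX__
____XX__
________
________
t=10: ________
________
________
___XX___
____XX__
___vXX__
________
________
t=11: ________
________
________
___XX___
____XX__
__<XXX__
________
________
t=12: ________
________
________
___XX___
__^_XX__
__XXXX__
________
________
t=13: ________
________
________
___XX___
__X>XX__
__XXXX__
________
________
t=14: ________
________
________
___XX___
__XXXX__
__XvXX__
________
________
t=15: ________
________
________
___XX___
__XXXX__
__X_>X__
________
________
t=16: ________
________
________
___XX___
__XX^X__
__X__X__
________
________
t=17: ________
________
________
___XX___
__X<_X__
__X__X__
________
________
t=18: ________
________
________
___XX___
__X__X__
__Xv_X__
________
________
t=19: ________
________
________
___XX___
__X__X__
__<X_X__
________
________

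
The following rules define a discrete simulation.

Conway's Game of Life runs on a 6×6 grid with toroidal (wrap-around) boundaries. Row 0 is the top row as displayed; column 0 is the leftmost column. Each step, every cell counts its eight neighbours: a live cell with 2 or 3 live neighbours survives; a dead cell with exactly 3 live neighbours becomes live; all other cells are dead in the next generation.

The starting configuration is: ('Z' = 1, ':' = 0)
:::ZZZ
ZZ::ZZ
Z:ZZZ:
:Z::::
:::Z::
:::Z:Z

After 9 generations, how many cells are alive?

2

0) :::ZZZ
ZZ::ZZ
Z:ZZZ:
:Z::::
:::Z::
:::Z:Z
1) ::ZZ::
:Z::::
::ZZZ:
:Z::Z:
::Z:Z:
::ZZ:Z
2) :Z:ZZ:
:Z::Z:
:ZZZZ:
:Z::ZZ
:ZZ:ZZ
:Z::::
3) ZZ:ZZ:
ZZ:::Z
:Z::::
::::::
:ZZZZZ
:Z:::Z
4) ::::Z:
::::ZZ
:Z::::
ZZ:ZZ:
:ZZZZZ
::::::
5) ::::ZZ
::::ZZ
:ZZZ::
::::::
:Z:::Z
::Z::Z
6) Z::Z::
Z:Z::Z
::ZZZ:
ZZ::::
Z:::::
:::::Z
7) ZZ::Z:
Z:Z::Z
::ZZZ:
ZZZZ:Z
ZZ:::Z
Z::::Z
8) ::::Z:
Z:Z:::
::::::
::::::
::::::
::::Z:
9) :::Z:Z
::::::
::::::
::::::
::::::
::::::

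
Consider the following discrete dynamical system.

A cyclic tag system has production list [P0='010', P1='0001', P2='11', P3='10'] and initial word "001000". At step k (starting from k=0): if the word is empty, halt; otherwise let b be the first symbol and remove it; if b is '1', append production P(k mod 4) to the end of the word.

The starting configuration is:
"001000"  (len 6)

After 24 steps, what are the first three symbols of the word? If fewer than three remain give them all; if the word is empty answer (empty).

111

k=0  "001000"  (len 6)
k=1  "01000"  (len 5)
k=2  "1000"  (len 4)
k=3  "00011"  (len 5)
k=4  "0011"  (len 4)
k=5  "011"  (len 3)
k=6  "11"  (len 2)
k=7  "111"  (len 3)
k=8  "1110"  (len 4)
k=9  "110010"  (len 6)
k=10  "100100001"  (len 9)
k=11  "0010000111"  (len 10)
k=12  "010000111"  (len 9)
k=13  "10000111"  (len 8)
k=14  "00001110001"  (len 11)
k=15  "0001110001"  (len 10)
k=16  "001110001"  (len 9)
k=17  "01110001"  (len 8)
k=18  "1110001"  (len 7)
k=19  "11000111"  (len 8)
k=20  "100011110"  (len 9)
k=21  "00011110010"  (len 11)
k=22  "0011110010"  (len 10)
k=23  "011110010"  (len 9)
k=24  "11110010"  (len 8)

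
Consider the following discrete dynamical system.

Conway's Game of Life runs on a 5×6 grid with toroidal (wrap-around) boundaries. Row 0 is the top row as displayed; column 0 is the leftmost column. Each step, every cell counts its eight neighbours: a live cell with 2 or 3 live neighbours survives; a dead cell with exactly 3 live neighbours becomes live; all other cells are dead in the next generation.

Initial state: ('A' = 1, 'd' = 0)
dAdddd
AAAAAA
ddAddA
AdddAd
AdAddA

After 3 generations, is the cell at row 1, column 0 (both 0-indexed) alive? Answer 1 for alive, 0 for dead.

t=0: dAdddd
AAAAAA
ddAddA
AdddAd
AdAddA
t=1: dddddd
dddAAA
ddAddd
AddAAd
AddddA
t=2: Addddd
dddAAd
ddAddd
AAdAAd
AdddAA
t=3: AddAdd
dddAdd
dAAddA
AAAAAd
dddAAd

0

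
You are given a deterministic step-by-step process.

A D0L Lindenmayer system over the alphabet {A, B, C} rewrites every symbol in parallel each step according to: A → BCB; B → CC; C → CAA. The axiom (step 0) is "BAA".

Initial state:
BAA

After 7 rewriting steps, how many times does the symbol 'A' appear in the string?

k=0  BAA
k=1  CCBCBBCB
k=2  CAACAACCCAACCCCCAACC
k=3  CAABCBBCBCAABCBBCBCAACAACAABCBBCBCAACAACAACAACAABCBBCBCAACAA
k=4  CAABCBBCBCCCAACCCCCAACCCAABCBBCBCCCAACCCCCAACCCAABCBBCBCAA…AABCBBCBCAABCBBCBCAABCBBCBCCCAACCCCCAACCCAABCBBCBCAABCBBCB  (len 164)
k=5  CAABCBBCBCCCAACCCCCAACCCAACAACAABCBBCBCAACAACAACAACAABCBBC…BCBBCBCAACAACAABCBBCBCCCAACCCCCAACCCAABCBBCBCCCAACCCCCAACC  (len 444)
k=6  CAABCBBCBCCCAACCCCCAACCCAACAACAABCBBCBCAACAACAACAACAABCBBC…CBCCCAACCCCCAACCCAACAACAABCBBCBCAACAACAACAACAABCBBCBCAACAA  (len 1252)
k=7  CAABCBBCBCCCAACCCCCAACCCAACAACAABCBBCBCAACAACAACAACAABCBBC…AABCBBCBCAABCBBCBCAABCBBCBCCCAACCCCCAACCCAABCBBCBCAABCBBCB  (len 3452)

1048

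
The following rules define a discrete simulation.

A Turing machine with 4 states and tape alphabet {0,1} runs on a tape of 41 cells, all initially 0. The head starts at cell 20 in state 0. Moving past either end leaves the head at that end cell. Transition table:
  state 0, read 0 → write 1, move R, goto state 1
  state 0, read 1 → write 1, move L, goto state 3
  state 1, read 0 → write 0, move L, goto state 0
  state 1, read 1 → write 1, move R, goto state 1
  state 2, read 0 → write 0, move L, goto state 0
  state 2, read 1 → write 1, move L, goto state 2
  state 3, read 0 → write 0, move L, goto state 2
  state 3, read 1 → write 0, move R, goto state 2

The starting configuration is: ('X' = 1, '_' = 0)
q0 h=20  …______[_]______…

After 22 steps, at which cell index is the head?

step 0: q0 h=20  …______[_]______…
step 1: q1 h=21  …_____X[_]______…
step 2: q0 h=20  …______[X]______…
step 3: q3 h=19  …______[_]X_____…
step 4: q2 h=18  …______[_]_X____…
step 5: q0 h=17  …______[_]__X___…
step 6: q1 h=18  …_____X[_]_X____…
step 7: q0 h=17  …______[X]__X___…
step 8: q3 h=16  …______[_]X__X__…
step 9: q2 h=15  …______[_]_X__X_…
step 10: q0 h=14  …______[_]__X__X…
step 11: q1 h=15  …_____X[_]_X__X_…
step 12: q0 h=14  …______[X]__X__X…
step 13: q3 h=13  …______[_]X__X__…
step 14: q2 h=12  …______[_]_X__X_…
step 15: q0 h=11  …______[_]__X__X…
step 16: q1 h=12  …_____X[_]_X__X_…
step 17: q0 h=11  …______[X]__X__X…
step 18: q3 h=10  …______[_]X__X__…
step 19: q2 h= 9  …______[_]_X__X_…
step 20: q0 h= 8  …______[_]__X__X…
step 21: q1 h= 9  …_____X[_]_X__X_…
step 22: q0 h= 8  …______[X]__X__X…

8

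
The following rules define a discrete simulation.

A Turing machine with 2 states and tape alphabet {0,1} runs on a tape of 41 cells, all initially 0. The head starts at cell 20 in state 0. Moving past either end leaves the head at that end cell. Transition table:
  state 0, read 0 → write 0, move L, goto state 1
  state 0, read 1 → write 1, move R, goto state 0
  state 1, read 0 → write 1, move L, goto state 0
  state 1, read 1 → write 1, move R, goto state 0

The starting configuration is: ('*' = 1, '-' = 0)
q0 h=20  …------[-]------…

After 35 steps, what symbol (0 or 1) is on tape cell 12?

0

0) q0 h=20  …------[-]------…
1) q1 h=19  …------[-]------…
2) q0 h=18  …------[-]*-----…
3) q1 h=17  …------[-]-*----…
4) q0 h=16  …------[-]*-*---…
5) q1 h=15  …------[-]-*-*--…
6) q0 h=14  …------[-]*-*-*-…
7) q1 h=13  …------[-]-*-*-*…
8) q0 h=12  …------[-]*-*-*-…
9) q1 h=11  …------[-]-*-*-*…
10) q0 h=10  …------[-]*-*-*-…
11) q1 h= 9  …------[-]-*-*-*…
12) q0 h= 8  …------[-]*-*-*-…
13) q1 h= 7  …------[-]-*-*-*…
14) q0 h= 6  |------[-]*-*-*-…
15) q1 h= 5  |-----[-]-*-*-*…
16) q0 h= 4  |----[-]*-*-*-…
17) q1 h= 3  |---[-]-*-*-*…
18) q0 h= 2  |--[-]*-*-*-…
19) q1 h= 1  |-[-]-*-*-*…
20) q0 h= 0  |[-]*-*-*-…
21) q1 h= 0  |[-]*-*-*-…
22) q0 h= 0  |[*]*-*-*-…
23) q0 h= 1  |*[*]-*-*-*…
24) q0 h= 2  |**[-]*-*-*-…
25) q1 h= 1  |*[*]-*-*-*…
26) q0 h= 2  |**[-]*-*-*-…
27) q1 h= 1  |*[*]-*-*-*…
28) q0 h= 2  |**[-]*-*-*-…
29) q1 h= 1  |*[*]-*-*-*…
30) q0 h= 2  |**[-]*-*-*-…
31) q1 h= 1  |*[*]-*-*-*…
32) q0 h= 2  |**[-]*-*-*-…
33) q1 h= 1  |*[*]-*-*-*…
34) q0 h= 2  |**[-]*-*-*-…
35) q1 h= 1  |*[*]-*-*-*…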